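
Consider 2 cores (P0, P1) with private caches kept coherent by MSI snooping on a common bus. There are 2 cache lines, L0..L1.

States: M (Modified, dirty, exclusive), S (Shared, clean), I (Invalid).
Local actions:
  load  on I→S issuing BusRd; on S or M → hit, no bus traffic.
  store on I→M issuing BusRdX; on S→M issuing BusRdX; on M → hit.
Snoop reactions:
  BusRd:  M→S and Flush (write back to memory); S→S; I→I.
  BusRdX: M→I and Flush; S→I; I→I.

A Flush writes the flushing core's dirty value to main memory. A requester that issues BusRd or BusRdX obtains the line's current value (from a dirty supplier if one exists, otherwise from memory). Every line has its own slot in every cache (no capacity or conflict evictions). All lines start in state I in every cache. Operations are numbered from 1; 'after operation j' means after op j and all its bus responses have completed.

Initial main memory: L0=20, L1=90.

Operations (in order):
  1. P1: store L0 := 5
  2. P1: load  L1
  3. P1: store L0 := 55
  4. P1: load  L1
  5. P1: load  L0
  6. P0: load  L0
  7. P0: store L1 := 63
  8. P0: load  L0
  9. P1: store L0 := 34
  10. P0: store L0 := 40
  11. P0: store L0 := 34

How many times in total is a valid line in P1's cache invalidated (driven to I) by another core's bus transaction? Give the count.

invalidations = 2

[1] P1: store L0 := 5 | P0:I, P1:M(5) | bus: BusRdX
[2] P1: load  L1 | P0:I, P1:S(90) | bus: BusRd
[3] P1: store L0 := 55 | P0:I, P1:M(55) | bus: none
[4] P1: load  L1 | P0:I, P1:S(90) | bus: none
[5] P1: load  L0 | P0:I, P1:M(55) | bus: none
[6] P0: load  L0 | P0:S(55), P1:S(55) | bus: BusRd,Flush
[7] P0: store L1 := 63 | P0:M(63), P1:I | bus: BusRdX
[8] P0: load  L0 | P0:S(55), P1:S(55) | bus: none
[9] P1: store L0 := 34 | P0:I, P1:M(34) | bus: BusRdX
[10] P0: store L0 := 40 | P0:M(40), P1:I | bus: BusRdX,Flush
[11] P0: store L0 := 34 | P0:M(34), P1:I | bus: none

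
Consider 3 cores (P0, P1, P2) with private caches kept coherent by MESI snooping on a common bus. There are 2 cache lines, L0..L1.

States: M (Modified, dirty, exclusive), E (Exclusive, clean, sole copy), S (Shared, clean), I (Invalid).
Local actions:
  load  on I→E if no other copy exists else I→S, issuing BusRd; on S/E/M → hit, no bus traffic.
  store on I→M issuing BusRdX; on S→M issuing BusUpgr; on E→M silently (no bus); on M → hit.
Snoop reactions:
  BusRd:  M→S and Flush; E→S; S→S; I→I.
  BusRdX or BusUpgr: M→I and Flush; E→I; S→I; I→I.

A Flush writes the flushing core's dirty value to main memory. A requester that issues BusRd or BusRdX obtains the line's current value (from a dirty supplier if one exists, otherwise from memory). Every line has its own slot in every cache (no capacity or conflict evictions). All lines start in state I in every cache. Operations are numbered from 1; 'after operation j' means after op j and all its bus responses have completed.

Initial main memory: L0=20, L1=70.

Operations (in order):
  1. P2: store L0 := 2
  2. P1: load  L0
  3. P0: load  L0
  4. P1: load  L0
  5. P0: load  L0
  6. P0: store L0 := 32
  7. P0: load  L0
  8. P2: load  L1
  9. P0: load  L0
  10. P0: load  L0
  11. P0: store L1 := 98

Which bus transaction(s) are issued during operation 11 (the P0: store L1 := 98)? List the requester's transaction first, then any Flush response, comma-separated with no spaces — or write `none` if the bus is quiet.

[1] P2: store L0 := 2 | P0:I, P1:I, P2:M(2) | bus: BusRdX
[2] P1: load  L0 | P0:I, P1:S(2), P2:S(2) | bus: BusRd,Flush
[3] P0: load  L0 | P0:S(2), P1:S(2), P2:S(2) | bus: BusRd
[4] P1: load  L0 | P0:S(2), P1:S(2), P2:S(2) | bus: none
[5] P0: load  L0 | P0:S(2), P1:S(2), P2:S(2) | bus: none
[6] P0: store L0 := 32 | P0:M(32), P1:I, P2:I | bus: BusUpgr
[7] P0: load  L0 | P0:M(32), P1:I, P2:I | bus: none
[8] P2: load  L1 | P0:I, P1:I, P2:E(70) | bus: BusRd
[9] P0: load  L0 | P0:M(32), P1:I, P2:I | bus: none
[10] P0: load  L0 | P0:M(32), P1:I, P2:I | bus: none
[11] P0: store L1 := 98 | P0:M(98), P1:I, P2:I | bus: BusRdX

bus = BusRdX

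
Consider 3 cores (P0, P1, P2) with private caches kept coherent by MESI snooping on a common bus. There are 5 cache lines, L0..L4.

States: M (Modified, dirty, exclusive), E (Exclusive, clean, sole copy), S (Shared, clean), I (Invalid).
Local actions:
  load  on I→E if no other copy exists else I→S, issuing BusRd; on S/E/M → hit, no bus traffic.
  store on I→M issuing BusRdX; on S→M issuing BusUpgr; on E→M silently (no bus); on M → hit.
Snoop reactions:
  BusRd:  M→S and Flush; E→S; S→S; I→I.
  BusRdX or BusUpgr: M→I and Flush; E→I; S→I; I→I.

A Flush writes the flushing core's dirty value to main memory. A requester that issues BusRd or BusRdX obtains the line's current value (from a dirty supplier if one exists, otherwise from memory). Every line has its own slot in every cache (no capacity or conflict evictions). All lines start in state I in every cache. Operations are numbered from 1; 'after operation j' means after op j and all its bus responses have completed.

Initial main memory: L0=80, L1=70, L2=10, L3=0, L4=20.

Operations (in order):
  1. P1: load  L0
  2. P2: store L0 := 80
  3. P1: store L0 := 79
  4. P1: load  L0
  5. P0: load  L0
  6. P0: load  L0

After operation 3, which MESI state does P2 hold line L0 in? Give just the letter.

1. P1: load  L0  bus=[BusRd]  L0: P0=I P1=E P2=I  mem[L0]=80
2. P2: store L0 := 80  bus=[BusRdX]  L0: P0=I P1=I P2=M  mem[L0]=80
3. P1: store L0 := 79  bus=[BusRdX,Flush]  L0: P0=I P1=M P2=I  mem[L0]=80
4. P1: load  L0  bus=[-]  L0: P0=I P1=M P2=I  mem[L0]=80
5. P0: load  L0  bus=[BusRd,Flush]  L0: P0=S P1=S P2=I  mem[L0]=79
6. P0: load  L0  bus=[-]  L0: P0=S P1=S P2=I  mem[L0]=79

state = I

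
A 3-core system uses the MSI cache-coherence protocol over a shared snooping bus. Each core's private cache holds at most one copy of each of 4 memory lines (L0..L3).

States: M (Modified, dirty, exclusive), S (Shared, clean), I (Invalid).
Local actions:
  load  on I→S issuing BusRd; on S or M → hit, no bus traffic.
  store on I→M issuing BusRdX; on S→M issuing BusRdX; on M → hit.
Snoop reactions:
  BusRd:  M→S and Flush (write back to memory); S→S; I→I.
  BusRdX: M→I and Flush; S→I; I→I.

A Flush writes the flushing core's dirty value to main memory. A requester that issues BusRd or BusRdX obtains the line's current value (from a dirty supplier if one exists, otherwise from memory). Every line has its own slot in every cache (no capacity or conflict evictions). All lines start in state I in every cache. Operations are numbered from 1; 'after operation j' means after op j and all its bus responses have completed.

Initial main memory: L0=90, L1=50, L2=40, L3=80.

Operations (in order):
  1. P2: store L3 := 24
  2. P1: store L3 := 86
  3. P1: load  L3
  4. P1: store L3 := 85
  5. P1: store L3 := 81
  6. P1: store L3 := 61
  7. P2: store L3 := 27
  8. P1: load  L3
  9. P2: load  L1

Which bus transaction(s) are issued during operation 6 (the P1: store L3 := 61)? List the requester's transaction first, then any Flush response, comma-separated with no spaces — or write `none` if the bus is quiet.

bus = none

step 1: P2: store L3 := 24  ⟶  IIM  (L3)  txn=BusRdX  M[L3]=80
step 2: P1: store L3 := 86  ⟶  IMI  (L3)  txn=BusRdX+Flush  M[L3]=24
step 3: P1: load  L3  ⟶  IMI  (L3)  txn=∅  M[L3]=24
step 4: P1: store L3 := 85  ⟶  IMI  (L3)  txn=∅  M[L3]=24
step 5: P1: store L3 := 81  ⟶  IMI  (L3)  txn=∅  M[L3]=24
step 6: P1: store L3 := 61  ⟶  IMI  (L3)  txn=∅  M[L3]=24
step 7: P2: store L3 := 27  ⟶  IIM  (L3)  txn=BusRdX+Flush  M[L3]=61
step 8: P1: load  L3  ⟶  ISS  (L3)  txn=BusRd+Flush  M[L3]=27
step 9: P2: load  L1  ⟶  IIS  (L1)  txn=BusRd  M[L1]=50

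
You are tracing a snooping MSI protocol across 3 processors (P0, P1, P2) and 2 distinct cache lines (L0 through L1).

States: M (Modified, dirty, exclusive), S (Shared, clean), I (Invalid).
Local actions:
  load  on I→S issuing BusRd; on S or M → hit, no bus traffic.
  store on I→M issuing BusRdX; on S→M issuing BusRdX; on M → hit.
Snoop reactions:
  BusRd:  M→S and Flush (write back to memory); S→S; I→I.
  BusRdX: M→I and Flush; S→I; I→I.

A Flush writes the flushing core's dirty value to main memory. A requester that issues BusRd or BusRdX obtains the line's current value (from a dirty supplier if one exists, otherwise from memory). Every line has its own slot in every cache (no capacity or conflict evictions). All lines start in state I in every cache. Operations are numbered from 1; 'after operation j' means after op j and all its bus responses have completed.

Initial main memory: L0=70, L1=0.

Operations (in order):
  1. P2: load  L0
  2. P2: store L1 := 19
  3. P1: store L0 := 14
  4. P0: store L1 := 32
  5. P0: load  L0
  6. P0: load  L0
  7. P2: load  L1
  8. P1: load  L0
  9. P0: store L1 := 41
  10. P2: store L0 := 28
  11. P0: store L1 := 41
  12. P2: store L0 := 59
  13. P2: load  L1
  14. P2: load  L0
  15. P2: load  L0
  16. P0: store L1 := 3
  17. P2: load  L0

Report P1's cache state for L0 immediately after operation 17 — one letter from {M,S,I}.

  op1 P2: load  L0 → I/I/S on L0; bus BusRd; mem=70
  op2 P2: store L1 := 19 → I/I/M on L1; bus BusRdX; mem=0
  op3 P1: store L0 := 14 → I/M/I on L0; bus BusRdX; mem=70
  op4 P0: store L1 := 32 → M/I/I on L1; bus BusRdX Flush; mem=19
  op5 P0: load  L0 → S/S/I on L0; bus BusRd Flush; mem=14
  op6 P0: load  L0 → S/S/I on L0; bus (none); mem=14
  op7 P2: load  L1 → S/I/S on L1; bus BusRd Flush; mem=32
  op8 P1: load  L0 → S/S/I on L0; bus (none); mem=14
  op9 P0: store L1 := 41 → M/I/I on L1; bus BusRdX; mem=32
  op10 P2: store L0 := 28 → I/I/M on L0; bus BusRdX; mem=14
  op11 P0: store L1 := 41 → M/I/I on L1; bus (none); mem=32
  op12 P2: store L0 := 59 → I/I/M on L0; bus (none); mem=14
  op13 P2: load  L1 → S/I/S on L1; bus BusRd Flush; mem=41
  op14 P2: load  L0 → I/I/M on L0; bus (none); mem=14
  op15 P2: load  L0 → I/I/M on L0; bus (none); mem=14
  op16 P0: store L1 := 3 → M/I/I on L1; bus BusRdX; mem=41
  op17 P2: load  L0 → I/I/M on L0; bus (none); mem=14

state = I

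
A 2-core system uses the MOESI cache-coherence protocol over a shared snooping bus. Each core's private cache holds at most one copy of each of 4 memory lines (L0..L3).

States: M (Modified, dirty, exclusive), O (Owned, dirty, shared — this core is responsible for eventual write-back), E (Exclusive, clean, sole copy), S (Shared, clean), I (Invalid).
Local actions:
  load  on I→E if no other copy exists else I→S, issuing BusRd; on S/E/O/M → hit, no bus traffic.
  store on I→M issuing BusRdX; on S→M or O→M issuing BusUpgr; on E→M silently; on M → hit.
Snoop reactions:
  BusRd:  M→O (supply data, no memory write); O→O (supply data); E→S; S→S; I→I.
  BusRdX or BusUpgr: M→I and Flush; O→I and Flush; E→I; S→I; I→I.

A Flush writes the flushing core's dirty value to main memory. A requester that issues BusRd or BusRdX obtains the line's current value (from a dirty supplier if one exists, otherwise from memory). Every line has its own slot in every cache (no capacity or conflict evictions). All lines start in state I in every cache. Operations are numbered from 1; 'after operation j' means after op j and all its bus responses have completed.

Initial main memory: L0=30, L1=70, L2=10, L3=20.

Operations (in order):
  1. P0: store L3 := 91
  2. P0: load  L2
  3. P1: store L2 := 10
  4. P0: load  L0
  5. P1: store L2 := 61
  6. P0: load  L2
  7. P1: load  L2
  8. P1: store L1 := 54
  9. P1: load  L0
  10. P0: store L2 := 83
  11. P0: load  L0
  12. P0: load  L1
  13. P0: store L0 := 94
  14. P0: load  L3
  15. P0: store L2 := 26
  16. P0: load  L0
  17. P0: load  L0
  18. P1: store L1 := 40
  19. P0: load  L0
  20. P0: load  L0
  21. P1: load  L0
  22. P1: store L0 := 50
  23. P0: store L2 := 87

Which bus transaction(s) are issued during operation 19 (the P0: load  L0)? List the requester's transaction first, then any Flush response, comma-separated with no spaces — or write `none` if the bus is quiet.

bus = none

  op1 P0: store L3 := 91 → M/I on L3; bus BusRdX; mem=20
  op2 P0: load  L2 → E/I on L2; bus BusRd; mem=10
  op3 P1: store L2 := 10 → I/M on L2; bus BusRdX; mem=10
  op4 P0: load  L0 → E/I on L0; bus BusRd; mem=30
  op5 P1: store L2 := 61 → I/M on L2; bus (none); mem=10
  op6 P0: load  L2 → S/O on L2; bus BusRd; mem=10
  op7 P1: load  L2 → S/O on L2; bus (none); mem=10
  op8 P1: store L1 := 54 → I/M on L1; bus BusRdX; mem=70
  op9 P1: load  L0 → S/S on L0; bus BusRd; mem=30
  op10 P0: store L2 := 83 → M/I on L2; bus BusUpgr Flush; mem=61
  op11 P0: load  L0 → S/S on L0; bus (none); mem=30
  op12 P0: load  L1 → S/O on L1; bus BusRd; mem=70
  op13 P0: store L0 := 94 → M/I on L0; bus BusUpgr; mem=30
  op14 P0: load  L3 → M/I on L3; bus (none); mem=20
  op15 P0: store L2 := 26 → M/I on L2; bus (none); mem=61
  op16 P0: load  L0 → M/I on L0; bus (none); mem=30
  op17 P0: load  L0 → M/I on L0; bus (none); mem=30
  op18 P1: store L1 := 40 → I/M on L1; bus BusUpgr; mem=70
  op19 P0: load  L0 → M/I on L0; bus (none); mem=30
  op20 P0: load  L0 → M/I on L0; bus (none); mem=30
  op21 P1: load  L0 → O/S on L0; bus BusRd; mem=30
  op22 P1: store L0 := 50 → I/M on L0; bus BusUpgr Flush; mem=94
  op23 P0: store L2 := 87 → M/I on L2; bus (none); mem=61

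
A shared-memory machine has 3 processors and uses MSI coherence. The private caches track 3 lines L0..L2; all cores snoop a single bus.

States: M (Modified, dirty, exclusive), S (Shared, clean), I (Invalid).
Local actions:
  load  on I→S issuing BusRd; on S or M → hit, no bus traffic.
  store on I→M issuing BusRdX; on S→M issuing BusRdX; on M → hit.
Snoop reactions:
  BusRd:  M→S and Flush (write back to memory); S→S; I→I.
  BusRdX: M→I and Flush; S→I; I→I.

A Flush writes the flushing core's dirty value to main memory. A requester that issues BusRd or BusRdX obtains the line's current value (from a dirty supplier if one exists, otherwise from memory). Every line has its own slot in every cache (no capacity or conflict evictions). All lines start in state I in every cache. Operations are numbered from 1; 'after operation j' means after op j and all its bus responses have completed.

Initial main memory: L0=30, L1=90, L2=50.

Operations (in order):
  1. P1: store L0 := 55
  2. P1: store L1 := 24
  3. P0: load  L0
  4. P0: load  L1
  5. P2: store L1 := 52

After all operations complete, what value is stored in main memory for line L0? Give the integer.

memory[L0] = 55

step 1: P1: store L0 := 55  ⟶  IMI  (L0)  txn=BusRdX  M[L0]=30
step 2: P1: store L1 := 24  ⟶  IMI  (L1)  txn=BusRdX  M[L1]=90
step 3: P0: load  L0  ⟶  SSI  (L0)  txn=BusRd+Flush  M[L0]=55
step 4: P0: load  L1  ⟶  SSI  (L1)  txn=BusRd+Flush  M[L1]=24
step 5: P2: store L1 := 52  ⟶  IIM  (L1)  txn=BusRdX  M[L1]=24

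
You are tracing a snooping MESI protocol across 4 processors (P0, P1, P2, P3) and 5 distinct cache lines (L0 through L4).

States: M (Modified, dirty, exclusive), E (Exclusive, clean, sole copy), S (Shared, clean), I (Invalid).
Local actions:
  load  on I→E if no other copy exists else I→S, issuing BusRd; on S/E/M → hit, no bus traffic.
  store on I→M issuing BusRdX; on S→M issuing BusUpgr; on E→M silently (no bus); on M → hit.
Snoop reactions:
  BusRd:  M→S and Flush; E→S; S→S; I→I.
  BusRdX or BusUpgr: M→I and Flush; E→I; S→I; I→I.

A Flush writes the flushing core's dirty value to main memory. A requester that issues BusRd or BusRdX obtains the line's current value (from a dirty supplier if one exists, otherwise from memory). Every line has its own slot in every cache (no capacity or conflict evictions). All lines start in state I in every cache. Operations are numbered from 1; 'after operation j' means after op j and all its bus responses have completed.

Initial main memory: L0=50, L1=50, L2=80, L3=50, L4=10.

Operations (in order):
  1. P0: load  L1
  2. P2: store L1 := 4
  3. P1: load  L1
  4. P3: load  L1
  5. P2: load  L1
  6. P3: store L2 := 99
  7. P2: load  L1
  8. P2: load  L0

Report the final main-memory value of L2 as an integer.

  op1 P0: load  L1 → E/I/I/I on L1; bus BusRd; mem=50
  op2 P2: store L1 := 4 → I/I/M/I on L1; bus BusRdX; mem=50
  op3 P1: load  L1 → I/S/S/I on L1; bus BusRd Flush; mem=4
  op4 P3: load  L1 → I/S/S/S on L1; bus BusRd; mem=4
  op5 P2: load  L1 → I/S/S/S on L1; bus (none); mem=4
  op6 P3: store L2 := 99 → I/I/I/M on L2; bus BusRdX; mem=80
  op7 P2: load  L1 → I/S/S/S on L1; bus (none); mem=4
  op8 P2: load  L0 → I/I/E/I on L0; bus BusRd; mem=50

memory[L2] = 80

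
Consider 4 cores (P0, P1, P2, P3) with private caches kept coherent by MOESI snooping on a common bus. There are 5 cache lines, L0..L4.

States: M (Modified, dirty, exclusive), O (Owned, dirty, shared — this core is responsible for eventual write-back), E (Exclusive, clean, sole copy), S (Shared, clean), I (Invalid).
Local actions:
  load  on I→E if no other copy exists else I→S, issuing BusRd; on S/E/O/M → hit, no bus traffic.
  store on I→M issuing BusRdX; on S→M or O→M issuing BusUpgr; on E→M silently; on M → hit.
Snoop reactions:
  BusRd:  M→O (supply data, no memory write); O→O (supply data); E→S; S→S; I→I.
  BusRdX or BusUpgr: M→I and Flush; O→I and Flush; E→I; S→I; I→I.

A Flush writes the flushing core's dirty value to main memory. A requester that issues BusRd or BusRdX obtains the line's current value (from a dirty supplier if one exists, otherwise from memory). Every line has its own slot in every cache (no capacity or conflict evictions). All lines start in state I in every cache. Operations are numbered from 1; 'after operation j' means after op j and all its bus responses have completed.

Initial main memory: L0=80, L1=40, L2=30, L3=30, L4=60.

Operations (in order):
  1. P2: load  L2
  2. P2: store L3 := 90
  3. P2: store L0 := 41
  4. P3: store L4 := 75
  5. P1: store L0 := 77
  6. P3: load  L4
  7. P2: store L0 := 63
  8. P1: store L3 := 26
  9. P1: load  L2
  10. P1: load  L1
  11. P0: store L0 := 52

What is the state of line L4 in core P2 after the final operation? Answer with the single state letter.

[1] P2: load  L2 | P0:I, P1:I, P2:E(30), P3:I | bus: BusRd
[2] P2: store L3 := 90 | P0:I, P1:I, P2:M(90), P3:I | bus: BusRdX
[3] P2: store L0 := 41 | P0:I, P1:I, P2:M(41), P3:I | bus: BusRdX
[4] P3: store L4 := 75 | P0:I, P1:I, P2:I, P3:M(75) | bus: BusRdX
[5] P1: store L0 := 77 | P0:I, P1:M(77), P2:I, P3:I | bus: BusRdX,Flush
[6] P3: load  L4 | P0:I, P1:I, P2:I, P3:M(75) | bus: none
[7] P2: store L0 := 63 | P0:I, P1:I, P2:M(63), P3:I | bus: BusRdX,Flush
[8] P1: store L3 := 26 | P0:I, P1:M(26), P2:I, P3:I | bus: BusRdX,Flush
[9] P1: load  L2 | P0:I, P1:S(30), P2:S(30), P3:I | bus: BusRd
[10] P1: load  L1 | P0:I, P1:E(40), P2:I, P3:I | bus: BusRd
[11] P0: store L0 := 52 | P0:M(52), P1:I, P2:I, P3:I | bus: BusRdX,Flush

state = I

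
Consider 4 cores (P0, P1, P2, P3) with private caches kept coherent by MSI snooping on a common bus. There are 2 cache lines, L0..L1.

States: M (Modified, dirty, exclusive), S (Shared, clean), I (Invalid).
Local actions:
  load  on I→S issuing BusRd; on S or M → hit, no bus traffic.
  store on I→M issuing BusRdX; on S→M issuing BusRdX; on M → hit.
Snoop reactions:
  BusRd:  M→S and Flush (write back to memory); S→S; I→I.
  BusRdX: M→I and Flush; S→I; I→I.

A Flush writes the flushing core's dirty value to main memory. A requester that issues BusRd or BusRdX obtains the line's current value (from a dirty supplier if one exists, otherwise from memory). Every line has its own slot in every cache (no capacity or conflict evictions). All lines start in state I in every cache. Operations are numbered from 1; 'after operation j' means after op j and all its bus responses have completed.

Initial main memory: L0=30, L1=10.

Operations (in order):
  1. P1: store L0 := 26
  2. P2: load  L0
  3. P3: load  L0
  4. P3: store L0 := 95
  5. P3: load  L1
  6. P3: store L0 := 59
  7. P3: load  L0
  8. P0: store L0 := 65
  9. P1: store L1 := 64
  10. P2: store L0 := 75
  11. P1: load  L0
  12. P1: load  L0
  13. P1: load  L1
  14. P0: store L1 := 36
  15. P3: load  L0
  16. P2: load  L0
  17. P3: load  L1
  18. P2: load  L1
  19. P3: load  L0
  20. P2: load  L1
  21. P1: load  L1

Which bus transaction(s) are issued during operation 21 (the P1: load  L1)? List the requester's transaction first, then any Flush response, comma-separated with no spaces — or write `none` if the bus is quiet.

[1] P1: store L0 := 26 | P0:I, P1:M(26), P2:I, P3:I | bus: BusRdX
[2] P2: load  L0 | P0:I, P1:S(26), P2:S(26), P3:I | bus: BusRd,Flush
[3] P3: load  L0 | P0:I, P1:S(26), P2:S(26), P3:S(26) | bus: BusRd
[4] P3: store L0 := 95 | P0:I, P1:I, P2:I, P3:M(95) | bus: BusRdX
[5] P3: load  L1 | P0:I, P1:I, P2:I, P3:S(10) | bus: BusRd
[6] P3: store L0 := 59 | P0:I, P1:I, P2:I, P3:M(59) | bus: none
[7] P3: load  L0 | P0:I, P1:I, P2:I, P3:M(59) | bus: none
[8] P0: store L0 := 65 | P0:M(65), P1:I, P2:I, P3:I | bus: BusRdX,Flush
[9] P1: store L1 := 64 | P0:I, P1:M(64), P2:I, P3:I | bus: BusRdX
[10] P2: store L0 := 75 | P0:I, P1:I, P2:M(75), P3:I | bus: BusRdX,Flush
[11] P1: load  L0 | P0:I, P1:S(75), P2:S(75), P3:I | bus: BusRd,Flush
[12] P1: load  L0 | P0:I, P1:S(75), P2:S(75), P3:I | bus: none
[13] P1: load  L1 | P0:I, P1:M(64), P2:I, P3:I | bus: none
[14] P0: store L1 := 36 | P0:M(36), P1:I, P2:I, P3:I | bus: BusRdX,Flush
[15] P3: load  L0 | P0:I, P1:S(75), P2:S(75), P3:S(75) | bus: BusRd
[16] P2: load  L0 | P0:I, P1:S(75), P2:S(75), P3:S(75) | bus: none
[17] P3: load  L1 | P0:S(36), P1:I, P2:I, P3:S(36) | bus: BusRd,Flush
[18] P2: load  L1 | P0:S(36), P1:I, P2:S(36), P3:S(36) | bus: BusRd
[19] P3: load  L0 | P0:I, P1:S(75), P2:S(75), P3:S(75) | bus: none
[20] P2: load  L1 | P0:S(36), P1:I, P2:S(36), P3:S(36) | bus: none
[21] P1: load  L1 | P0:S(36), P1:S(36), P2:S(36), P3:S(36) | bus: BusRd

bus = BusRd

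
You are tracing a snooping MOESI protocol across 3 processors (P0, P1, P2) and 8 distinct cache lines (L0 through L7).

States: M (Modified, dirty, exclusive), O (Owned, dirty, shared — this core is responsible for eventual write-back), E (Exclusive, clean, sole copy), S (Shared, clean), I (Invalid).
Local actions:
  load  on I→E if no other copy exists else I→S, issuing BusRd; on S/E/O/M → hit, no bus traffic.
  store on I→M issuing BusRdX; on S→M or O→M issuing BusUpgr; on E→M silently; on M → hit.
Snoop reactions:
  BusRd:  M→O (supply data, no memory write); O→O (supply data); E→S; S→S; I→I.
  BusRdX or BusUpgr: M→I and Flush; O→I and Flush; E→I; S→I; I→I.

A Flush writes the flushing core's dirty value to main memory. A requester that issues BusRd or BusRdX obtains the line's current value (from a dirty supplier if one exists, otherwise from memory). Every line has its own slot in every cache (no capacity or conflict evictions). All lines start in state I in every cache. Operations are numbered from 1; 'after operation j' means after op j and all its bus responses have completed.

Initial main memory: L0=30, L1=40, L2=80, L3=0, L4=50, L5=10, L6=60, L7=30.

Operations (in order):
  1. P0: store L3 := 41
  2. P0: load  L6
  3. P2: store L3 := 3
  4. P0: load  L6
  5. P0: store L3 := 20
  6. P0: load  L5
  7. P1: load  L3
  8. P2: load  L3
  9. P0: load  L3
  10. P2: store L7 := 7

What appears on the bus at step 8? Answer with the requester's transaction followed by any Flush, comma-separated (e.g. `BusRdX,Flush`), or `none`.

  op1 P0: store L3 := 41 → M/I/I on L3; bus BusRdX; mem=0
  op2 P0: load  L6 → E/I/I on L6; bus BusRd; mem=60
  op3 P2: store L3 := 3 → I/I/M on L3; bus BusRdX Flush; mem=41
  op4 P0: load  L6 → E/I/I on L6; bus (none); mem=60
  op5 P0: store L3 := 20 → M/I/I on L3; bus BusRdX Flush; mem=3
  op6 P0: load  L5 → E/I/I on L5; bus BusRd; mem=10
  op7 P1: load  L3 → O/S/I on L3; bus BusRd; mem=3
  op8 P2: load  L3 → O/S/S on L3; bus BusRd; mem=3
  op9 P0: load  L3 → O/S/S on L3; bus (none); mem=3
  op10 P2: store L7 := 7 → I/I/M on L7; bus BusRdX; mem=30

bus = BusRd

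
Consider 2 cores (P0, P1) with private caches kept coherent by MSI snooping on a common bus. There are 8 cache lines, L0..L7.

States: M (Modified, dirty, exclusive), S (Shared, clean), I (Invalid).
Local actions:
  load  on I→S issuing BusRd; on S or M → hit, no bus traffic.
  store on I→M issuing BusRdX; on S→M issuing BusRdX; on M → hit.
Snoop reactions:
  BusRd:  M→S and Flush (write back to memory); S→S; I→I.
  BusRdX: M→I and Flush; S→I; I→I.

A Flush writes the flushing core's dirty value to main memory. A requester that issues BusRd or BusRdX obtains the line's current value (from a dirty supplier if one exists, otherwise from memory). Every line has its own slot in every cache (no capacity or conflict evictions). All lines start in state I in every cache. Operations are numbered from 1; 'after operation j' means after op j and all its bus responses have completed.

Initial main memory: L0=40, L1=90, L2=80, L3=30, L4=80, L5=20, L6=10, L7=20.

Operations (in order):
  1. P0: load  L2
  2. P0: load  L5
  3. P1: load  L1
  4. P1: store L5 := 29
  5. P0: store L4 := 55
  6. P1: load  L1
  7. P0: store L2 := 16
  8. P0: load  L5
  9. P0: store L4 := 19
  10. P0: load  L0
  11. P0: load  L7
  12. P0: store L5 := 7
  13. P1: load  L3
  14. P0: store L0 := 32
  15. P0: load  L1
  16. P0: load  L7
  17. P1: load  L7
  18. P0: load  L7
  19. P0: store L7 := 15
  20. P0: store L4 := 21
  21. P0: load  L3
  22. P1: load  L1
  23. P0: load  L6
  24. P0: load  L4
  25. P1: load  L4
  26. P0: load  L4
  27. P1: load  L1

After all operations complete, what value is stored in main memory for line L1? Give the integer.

1. P0: load  L2  bus=[BusRd]  L2: P0=S P1=I  mem[L2]=80
2. P0: load  L5  bus=[BusRd]  L5: P0=S P1=I  mem[L5]=20
3. P1: load  L1  bus=[BusRd]  L1: P0=I P1=S  mem[L1]=90
4. P1: store L5 := 29  bus=[BusRdX]  L5: P0=I P1=M  mem[L5]=20
5. P0: store L4 := 55  bus=[BusRdX]  L4: P0=M P1=I  mem[L4]=80
6. P1: load  L1  bus=[-]  L1: P0=I P1=S  mem[L1]=90
7. P0: store L2 := 16  bus=[BusRdX]  L2: P0=M P1=I  mem[L2]=80
8. P0: load  L5  bus=[BusRd,Flush]  L5: P0=S P1=S  mem[L5]=29
9. P0: store L4 := 19  bus=[-]  L4: P0=M P1=I  mem[L4]=80
10. P0: load  L0  bus=[BusRd]  L0: P0=S P1=I  mem[L0]=40
11. P0: load  L7  bus=[BusRd]  L7: P0=S P1=I  mem[L7]=20
12. P0: store L5 := 7  bus=[BusRdX]  L5: P0=M P1=I  mem[L5]=29
13. P1: load  L3  bus=[BusRd]  L3: P0=I P1=S  mem[L3]=30
14. P0: store L0 := 32  bus=[BusRdX]  L0: P0=M P1=I  mem[L0]=40
15. P0: load  L1  bus=[BusRd]  L1: P0=S P1=S  mem[L1]=90
16. P0: load  L7  bus=[-]  L7: P0=S P1=I  mem[L7]=20
17. P1: load  L7  bus=[BusRd]  L7: P0=S P1=S  mem[L7]=20
18. P0: load  L7  bus=[-]  L7: P0=S P1=S  mem[L7]=20
19. P0: store L7 := 15  bus=[BusRdX]  L7: P0=M P1=I  mem[L7]=20
20. P0: store L4 := 21  bus=[-]  L4: P0=M P1=I  mem[L4]=80
21. P0: load  L3  bus=[BusRd]  L3: P0=S P1=S  mem[L3]=30
22. P1: load  L1  bus=[-]  L1: P0=S P1=S  mem[L1]=90
23. P0: load  L6  bus=[BusRd]  L6: P0=S P1=I  mem[L6]=10
24. P0: load  L4  bus=[-]  L4: P0=M P1=I  mem[L4]=80
25. P1: load  L4  bus=[BusRd,Flush]  L4: P0=S P1=S  mem[L4]=21
26. P0: load  L4  bus=[-]  L4: P0=S P1=S  mem[L4]=21
27. P1: load  L1  bus=[-]  L1: P0=S P1=S  mem[L1]=90

memory[L1] = 90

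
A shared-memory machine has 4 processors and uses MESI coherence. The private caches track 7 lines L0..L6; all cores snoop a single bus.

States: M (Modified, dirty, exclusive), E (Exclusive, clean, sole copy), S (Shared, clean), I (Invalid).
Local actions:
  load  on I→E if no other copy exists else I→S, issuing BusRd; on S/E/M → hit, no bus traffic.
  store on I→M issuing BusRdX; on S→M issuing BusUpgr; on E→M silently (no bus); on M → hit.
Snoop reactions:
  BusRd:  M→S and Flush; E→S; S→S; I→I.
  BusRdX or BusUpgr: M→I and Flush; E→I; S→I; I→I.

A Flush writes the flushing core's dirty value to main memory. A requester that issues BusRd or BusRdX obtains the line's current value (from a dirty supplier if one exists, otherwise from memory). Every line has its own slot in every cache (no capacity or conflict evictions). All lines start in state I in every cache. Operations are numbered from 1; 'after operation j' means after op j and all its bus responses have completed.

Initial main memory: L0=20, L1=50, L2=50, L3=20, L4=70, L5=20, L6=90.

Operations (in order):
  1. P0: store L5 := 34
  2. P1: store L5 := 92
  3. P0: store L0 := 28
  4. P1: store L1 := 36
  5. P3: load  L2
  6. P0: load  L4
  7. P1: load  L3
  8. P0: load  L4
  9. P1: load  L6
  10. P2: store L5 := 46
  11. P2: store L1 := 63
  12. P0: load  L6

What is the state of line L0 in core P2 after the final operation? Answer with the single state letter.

[1] P0: store L5 := 34 | P0:M(34), P1:I, P2:I, P3:I | bus: BusRdX
[2] P1: store L5 := 92 | P0:I, P1:M(92), P2:I, P3:I | bus: BusRdX,Flush
[3] P0: store L0 := 28 | P0:M(28), P1:I, P2:I, P3:I | bus: BusRdX
[4] P1: store L1 := 36 | P0:I, P1:M(36), P2:I, P3:I | bus: BusRdX
[5] P3: load  L2 | P0:I, P1:I, P2:I, P3:E(50) | bus: BusRd
[6] P0: load  L4 | P0:E(70), P1:I, P2:I, P3:I | bus: BusRd
[7] P1: load  L3 | P0:I, P1:E(20), P2:I, P3:I | bus: BusRd
[8] P0: load  L4 | P0:E(70), P1:I, P2:I, P3:I | bus: none
[9] P1: load  L6 | P0:I, P1:E(90), P2:I, P3:I | bus: BusRd
[10] P2: store L5 := 46 | P0:I, P1:I, P2:M(46), P3:I | bus: BusRdX,Flush
[11] P2: store L1 := 63 | P0:I, P1:I, P2:M(63), P3:I | bus: BusRdX,Flush
[12] P0: load  L6 | P0:S(90), P1:S(90), P2:I, P3:I | bus: BusRd

state = I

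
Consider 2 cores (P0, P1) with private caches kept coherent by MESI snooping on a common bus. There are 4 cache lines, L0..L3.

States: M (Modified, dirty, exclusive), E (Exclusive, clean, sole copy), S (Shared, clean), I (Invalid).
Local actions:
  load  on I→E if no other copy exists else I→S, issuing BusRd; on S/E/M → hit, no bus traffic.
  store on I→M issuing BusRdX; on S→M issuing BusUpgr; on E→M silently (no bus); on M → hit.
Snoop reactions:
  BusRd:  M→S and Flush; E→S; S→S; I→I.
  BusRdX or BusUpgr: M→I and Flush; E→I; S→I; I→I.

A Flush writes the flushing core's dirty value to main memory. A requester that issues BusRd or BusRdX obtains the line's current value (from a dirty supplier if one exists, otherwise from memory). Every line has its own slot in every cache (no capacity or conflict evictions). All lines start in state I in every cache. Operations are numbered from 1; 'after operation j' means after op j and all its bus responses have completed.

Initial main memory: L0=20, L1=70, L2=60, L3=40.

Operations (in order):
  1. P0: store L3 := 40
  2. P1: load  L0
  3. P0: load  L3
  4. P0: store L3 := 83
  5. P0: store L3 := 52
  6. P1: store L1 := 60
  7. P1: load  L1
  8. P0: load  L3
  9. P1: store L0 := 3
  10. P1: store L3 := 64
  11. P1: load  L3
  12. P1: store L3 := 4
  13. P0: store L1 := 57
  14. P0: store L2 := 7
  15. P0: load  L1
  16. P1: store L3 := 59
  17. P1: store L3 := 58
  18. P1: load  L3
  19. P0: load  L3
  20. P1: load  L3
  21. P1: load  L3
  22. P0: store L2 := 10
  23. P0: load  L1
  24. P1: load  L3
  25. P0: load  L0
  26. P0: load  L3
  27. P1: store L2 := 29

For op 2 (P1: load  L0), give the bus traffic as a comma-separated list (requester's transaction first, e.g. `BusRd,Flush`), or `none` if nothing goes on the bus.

bus = BusRd

step 1: P0: store L3 := 40  ⟶  MI  (L3)  txn=BusRdX  M[L3]=40
step 2: P1: load  L0  ⟶  IE  (L0)  txn=BusRd  M[L0]=20
step 3: P0: load  L3  ⟶  MI  (L3)  txn=∅  M[L3]=40
step 4: P0: store L3 := 83  ⟶  MI  (L3)  txn=∅  M[L3]=40
step 5: P0: store L3 := 52  ⟶  MI  (L3)  txn=∅  M[L3]=40
step 6: P1: store L1 := 60  ⟶  IM  (L1)  txn=BusRdX  M[L1]=70
step 7: P1: load  L1  ⟶  IM  (L1)  txn=∅  M[L1]=70
step 8: P0: load  L3  ⟶  MI  (L3)  txn=∅  M[L3]=40
step 9: P1: store L0 := 3  ⟶  IM  (L0)  txn=∅  M[L0]=20
step 10: P1: store L3 := 64  ⟶  IM  (L3)  txn=BusRdX+Flush  M[L3]=52
step 11: P1: load  L3  ⟶  IM  (L3)  txn=∅  M[L3]=52
step 12: P1: store L3 := 4  ⟶  IM  (L3)  txn=∅  M[L3]=52
step 13: P0: store L1 := 57  ⟶  MI  (L1)  txn=BusRdX+Flush  M[L1]=60
step 14: P0: store L2 := 7  ⟶  MI  (L2)  txn=BusRdX  M[L2]=60
step 15: P0: load  L1  ⟶  MI  (L1)  txn=∅  M[L1]=60
step 16: P1: store L3 := 59  ⟶  IM  (L3)  txn=∅  M[L3]=52
step 17: P1: store L3 := 58  ⟶  IM  (L3)  txn=∅  M[L3]=52
step 18: P1: load  L3  ⟶  IM  (L3)  txn=∅  M[L3]=52
step 19: P0: load  L3  ⟶  SS  (L3)  txn=BusRd+Flush  M[L3]=58
step 20: P1: load  L3  ⟶  SS  (L3)  txn=∅  M[L3]=58
step 21: P1: load  L3  ⟶  SS  (L3)  txn=∅  M[L3]=58
step 22: P0: store L2 := 10  ⟶  MI  (L2)  txn=∅  M[L2]=60
step 23: P0: load  L1  ⟶  MI  (L1)  txn=∅  M[L1]=60
step 24: P1: load  L3  ⟶  SS  (L3)  txn=∅  M[L3]=58
step 25: P0: load  L0  ⟶  SS  (L0)  txn=BusRd+Flush  M[L0]=3
step 26: P0: load  L3  ⟶  SS  (L3)  txn=∅  M[L3]=58
step 27: P1: store L2 := 29  ⟶  IM  (L2)  txn=BusRdX+Flush  M[L2]=10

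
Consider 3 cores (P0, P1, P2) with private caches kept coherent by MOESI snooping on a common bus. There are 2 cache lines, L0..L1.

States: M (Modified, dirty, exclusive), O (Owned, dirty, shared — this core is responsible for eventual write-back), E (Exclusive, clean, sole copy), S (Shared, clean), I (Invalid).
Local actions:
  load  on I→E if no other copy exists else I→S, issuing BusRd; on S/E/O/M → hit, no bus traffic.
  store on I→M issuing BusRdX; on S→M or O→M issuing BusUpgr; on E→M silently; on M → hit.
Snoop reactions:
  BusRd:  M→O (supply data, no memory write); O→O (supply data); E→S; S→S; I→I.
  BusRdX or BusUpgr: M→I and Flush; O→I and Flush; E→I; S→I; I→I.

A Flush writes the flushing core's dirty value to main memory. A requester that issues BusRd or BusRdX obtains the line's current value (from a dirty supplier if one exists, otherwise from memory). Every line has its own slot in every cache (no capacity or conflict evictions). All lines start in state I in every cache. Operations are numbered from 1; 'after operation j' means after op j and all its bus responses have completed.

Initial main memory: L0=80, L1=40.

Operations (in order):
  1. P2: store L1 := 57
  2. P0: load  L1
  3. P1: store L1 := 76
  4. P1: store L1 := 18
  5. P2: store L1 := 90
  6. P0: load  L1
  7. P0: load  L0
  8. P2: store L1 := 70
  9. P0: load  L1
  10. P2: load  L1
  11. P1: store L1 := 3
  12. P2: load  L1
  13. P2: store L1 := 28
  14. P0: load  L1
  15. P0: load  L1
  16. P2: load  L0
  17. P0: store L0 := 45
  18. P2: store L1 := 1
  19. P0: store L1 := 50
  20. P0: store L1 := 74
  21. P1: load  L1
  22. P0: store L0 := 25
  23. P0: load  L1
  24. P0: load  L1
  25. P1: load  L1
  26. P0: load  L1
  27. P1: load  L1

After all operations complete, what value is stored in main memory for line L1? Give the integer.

memory[L1] = 1

[1] P2: store L1 := 57 | P0:I, P1:I, P2:M(57) | bus: BusRdX
[2] P0: load  L1 | P0:S(57), P1:I, P2:O(57) | bus: BusRd
[3] P1: store L1 := 76 | P0:I, P1:M(76), P2:I | bus: BusRdX,Flush
[4] P1: store L1 := 18 | P0:I, P1:M(18), P2:I | bus: none
[5] P2: store L1 := 90 | P0:I, P1:I, P2:M(90) | bus: BusRdX,Flush
[6] P0: load  L1 | P0:S(90), P1:I, P2:O(90) | bus: BusRd
[7] P0: load  L0 | P0:E(80), P1:I, P2:I | bus: BusRd
[8] P2: store L1 := 70 | P0:I, P1:I, P2:M(70) | bus: BusUpgr
[9] P0: load  L1 | P0:S(70), P1:I, P2:O(70) | bus: BusRd
[10] P2: load  L1 | P0:S(70), P1:I, P2:O(70) | bus: none
[11] P1: store L1 := 3 | P0:I, P1:M(3), P2:I | bus: BusRdX,Flush
[12] P2: load  L1 | P0:I, P1:O(3), P2:S(3) | bus: BusRd
[13] P2: store L1 := 28 | P0:I, P1:I, P2:M(28) | bus: BusUpgr,Flush
[14] P0: load  L1 | P0:S(28), P1:I, P2:O(28) | bus: BusRd
[15] P0: load  L1 | P0:S(28), P1:I, P2:O(28) | bus: none
[16] P2: load  L0 | P0:S(80), P1:I, P2:S(80) | bus: BusRd
[17] P0: store L0 := 45 | P0:M(45), P1:I, P2:I | bus: BusUpgr
[18] P2: store L1 := 1 | P0:I, P1:I, P2:M(1) | bus: BusUpgr
[19] P0: store L1 := 50 | P0:M(50), P1:I, P2:I | bus: BusRdX,Flush
[20] P0: store L1 := 74 | P0:M(74), P1:I, P2:I | bus: none
[21] P1: load  L1 | P0:O(74), P1:S(74), P2:I | bus: BusRd
[22] P0: store L0 := 25 | P0:M(25), P1:I, P2:I | bus: none
[23] P0: load  L1 | P0:O(74), P1:S(74), P2:I | bus: none
[24] P0: load  L1 | P0:O(74), P1:S(74), P2:I | bus: none
[25] P1: load  L1 | P0:O(74), P1:S(74), P2:I | bus: none
[26] P0: load  L1 | P0:O(74), P1:S(74), P2:I | bus: none
[27] P1: load  L1 | P0:O(74), P1:S(74), P2:I | bus: none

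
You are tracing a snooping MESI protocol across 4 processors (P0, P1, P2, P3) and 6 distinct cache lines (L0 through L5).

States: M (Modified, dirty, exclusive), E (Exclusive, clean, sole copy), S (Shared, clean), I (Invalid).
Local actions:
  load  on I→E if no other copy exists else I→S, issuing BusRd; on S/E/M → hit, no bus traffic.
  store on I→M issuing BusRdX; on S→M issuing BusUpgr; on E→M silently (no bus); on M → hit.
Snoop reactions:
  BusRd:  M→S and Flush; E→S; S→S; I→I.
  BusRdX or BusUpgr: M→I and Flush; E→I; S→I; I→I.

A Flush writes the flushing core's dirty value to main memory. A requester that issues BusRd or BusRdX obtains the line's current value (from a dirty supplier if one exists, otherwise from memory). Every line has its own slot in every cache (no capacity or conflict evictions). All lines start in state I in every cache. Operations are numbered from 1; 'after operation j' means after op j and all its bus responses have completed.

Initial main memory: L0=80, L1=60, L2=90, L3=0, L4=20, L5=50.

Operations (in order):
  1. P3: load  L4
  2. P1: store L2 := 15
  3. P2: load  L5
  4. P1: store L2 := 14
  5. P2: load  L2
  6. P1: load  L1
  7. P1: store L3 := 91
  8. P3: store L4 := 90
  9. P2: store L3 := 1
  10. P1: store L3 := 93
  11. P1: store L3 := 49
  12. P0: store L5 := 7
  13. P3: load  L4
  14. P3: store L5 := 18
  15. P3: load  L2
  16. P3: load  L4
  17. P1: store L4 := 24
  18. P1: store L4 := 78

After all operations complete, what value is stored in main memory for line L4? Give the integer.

1. P3: load  L4  bus=[BusRd]  L4: P0=I P1=I P2=I P3=E  mem[L4]=20
2. P1: store L2 := 15  bus=[BusRdX]  L2: P0=I P1=M P2=I P3=I  mem[L2]=90
3. P2: load  L5  bus=[BusRd]  L5: P0=I P1=I P2=E P3=I  mem[L5]=50
4. P1: store L2 := 14  bus=[-]  L2: P0=I P1=M P2=I P3=I  mem[L2]=90
5. P2: load  L2  bus=[BusRd,Flush]  L2: P0=I P1=S P2=S P3=I  mem[L2]=14
6. P1: load  L1  bus=[BusRd]  L1: P0=I P1=E P2=I P3=I  mem[L1]=60
7. P1: store L3 := 91  bus=[BusRdX]  L3: P0=I P1=M P2=I P3=I  mem[L3]=0
8. P3: store L4 := 90  bus=[-]  L4: P0=I P1=I P2=I P3=M  mem[L4]=20
9. P2: store L3 := 1  bus=[BusRdX,Flush]  L3: P0=I P1=I P2=M P3=I  mem[L3]=91
10. P1: store L3 := 93  bus=[BusRdX,Flush]  L3: P0=I P1=M P2=I P3=I  mem[L3]=1
11. P1: store L3 := 49  bus=[-]  L3: P0=I P1=M P2=I P3=I  mem[L3]=1
12. P0: store L5 := 7  bus=[BusRdX]  L5: P0=M P1=I P2=I P3=I  mem[L5]=50
13. P3: load  L4  bus=[-]  L4: P0=I P1=I P2=I P3=M  mem[L4]=20
14. P3: store L5 := 18  bus=[BusRdX,Flush]  L5: P0=I P1=I P2=I P3=M  mem[L5]=7
15. P3: load  L2  bus=[BusRd]  L2: P0=I P1=S P2=S P3=S  mem[L2]=14
16. P3: load  L4  bus=[-]  L4: P0=I P1=I P2=I P3=M  mem[L4]=20
17. P1: store L4 := 24  bus=[BusRdX,Flush]  L4: P0=I P1=M P2=I P3=I  mem[L4]=90
18. P1: store L4 := 78  bus=[-]  L4: P0=I P1=M P2=I P3=I  mem[L4]=90

memory[L4] = 90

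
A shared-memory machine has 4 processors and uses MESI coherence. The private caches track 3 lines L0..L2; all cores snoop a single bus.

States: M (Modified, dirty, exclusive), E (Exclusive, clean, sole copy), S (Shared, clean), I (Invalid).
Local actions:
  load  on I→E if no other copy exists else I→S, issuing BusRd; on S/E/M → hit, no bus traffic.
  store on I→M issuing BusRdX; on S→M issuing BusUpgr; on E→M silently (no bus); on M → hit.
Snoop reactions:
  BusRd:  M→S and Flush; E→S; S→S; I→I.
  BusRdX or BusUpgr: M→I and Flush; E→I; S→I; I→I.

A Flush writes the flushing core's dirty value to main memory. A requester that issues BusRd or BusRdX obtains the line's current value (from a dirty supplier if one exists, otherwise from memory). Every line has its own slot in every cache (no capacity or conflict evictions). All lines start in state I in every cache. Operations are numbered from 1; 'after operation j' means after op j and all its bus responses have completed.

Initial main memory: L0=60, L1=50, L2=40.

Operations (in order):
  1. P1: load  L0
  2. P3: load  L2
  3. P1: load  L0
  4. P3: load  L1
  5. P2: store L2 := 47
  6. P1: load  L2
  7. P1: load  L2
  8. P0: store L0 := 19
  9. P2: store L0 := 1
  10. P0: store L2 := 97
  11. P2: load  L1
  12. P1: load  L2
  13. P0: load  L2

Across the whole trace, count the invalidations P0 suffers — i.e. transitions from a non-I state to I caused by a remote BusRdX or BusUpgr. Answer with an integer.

1. P1: load  L0  bus=[BusRd]  L0: P0=I P1=E P2=I P3=I  mem[L0]=60
2. P3: load  L2  bus=[BusRd]  L2: P0=I P1=I P2=I P3=E  mem[L2]=40
3. P1: load  L0  bus=[-]  L0: P0=I P1=E P2=I P3=I  mem[L0]=60
4. P3: load  L1  bus=[BusRd]  L1: P0=I P1=I P2=I P3=E  mem[L1]=50
5. P2: store L2 := 47  bus=[BusRdX]  L2: P0=I P1=I P2=M P3=I  mem[L2]=40
6. P1: load  L2  bus=[BusRd,Flush]  L2: P0=I P1=S P2=S P3=I  mem[L2]=47
7. P1: load  L2  bus=[-]  L2: P0=I P1=S P2=S P3=I  mem[L2]=47
8. P0: store L0 := 19  bus=[BusRdX]  L0: P0=M P1=I P2=I P3=I  mem[L0]=60
9. P2: store L0 := 1  bus=[BusRdX,Flush]  L0: P0=I P1=I P2=M P3=I  mem[L0]=19
10. P0: store L2 := 97  bus=[BusRdX]  L2: P0=M P1=I P2=I P3=I  mem[L2]=47
11. P2: load  L1  bus=[BusRd]  L1: P0=I P1=I P2=S P3=S  mem[L1]=50
12. P1: load  L2  bus=[BusRd,Flush]  L2: P0=S P1=S P2=I P3=I  mem[L2]=97
13. P0: load  L2  bus=[-]  L2: P0=S P1=S P2=I P3=I  mem[L2]=97

invalidations = 1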